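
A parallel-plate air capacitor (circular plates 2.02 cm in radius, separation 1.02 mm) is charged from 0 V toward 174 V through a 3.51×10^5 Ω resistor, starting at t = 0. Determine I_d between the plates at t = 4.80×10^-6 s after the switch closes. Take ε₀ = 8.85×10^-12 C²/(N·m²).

C = ε₀A/d = (8.85×10^-12)(1.282×10^-3)/(1.02×10^-3) = 1.112×10^-11 F, so τ = RC = 3.903×10^-6 s.
The conduction current is I(t) = (V₀/R) e^(−t/τ), and the displacement current between the plates equals it.
t/τ = 1.230; I_d = (174/3.51×10^5) · e^(−1.230) = (4.957×10^-4)(0.2923) = 1.45×10^-4 A.

1.45×10^-4 A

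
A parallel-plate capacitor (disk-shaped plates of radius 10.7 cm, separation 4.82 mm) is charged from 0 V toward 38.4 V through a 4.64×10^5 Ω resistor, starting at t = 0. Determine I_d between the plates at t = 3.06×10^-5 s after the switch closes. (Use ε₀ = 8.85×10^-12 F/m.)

With C = ε₀A/d = (8.85×10^-12)(0.03597)/(4.82×10^-3) = 6.604×10^-11 F, the time constant is τ = RC = 3.064×10^-5 s, so t/τ = 0.9987 and e^(−t/τ) = 0.3684.
I_d = I_cond = (V₀/R) e^(−t/τ) = (8.276×10^-5)(0.3684) = 3.05×10^-5 A.

3.05×10^-5 A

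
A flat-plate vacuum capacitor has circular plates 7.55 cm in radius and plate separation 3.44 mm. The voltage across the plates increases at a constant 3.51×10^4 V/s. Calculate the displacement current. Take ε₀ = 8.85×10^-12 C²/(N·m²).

1.62×10^-6 A

C = ε₀A/d = (8.85×10^-12)(0.01791)/(3.44×10^-3) = 4.608×10^-11 F.
I_d = C dV/dt = (4.608×10^-11)(3.51×10^4) = 1.62×10^-6 A.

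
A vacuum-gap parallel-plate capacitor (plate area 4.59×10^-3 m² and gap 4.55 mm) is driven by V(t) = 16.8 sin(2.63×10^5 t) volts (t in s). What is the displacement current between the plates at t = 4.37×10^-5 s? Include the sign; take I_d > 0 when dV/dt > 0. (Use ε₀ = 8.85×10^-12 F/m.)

1.88×10^-5 A

dE/dt = (V₀ω/d)·cos(ωt) with ωt = 11.4931 rad: (16.8)(2.63×10^5)(0.4773)/(4.55×10^-3) = 4.635×10^8 V/(m·s).
I_d = ε₀ A dE/dt = (8.85×10^-12)(4.59×10^-3)(4.635×10^8) = 1.88×10^-5 A.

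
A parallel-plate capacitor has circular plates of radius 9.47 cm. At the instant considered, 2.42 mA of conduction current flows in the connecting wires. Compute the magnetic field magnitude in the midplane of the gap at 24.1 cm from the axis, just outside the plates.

No conduction current crosses the gap, so I_d there equals the 2.42×10^-3 A in the leads.
Outside the plates the loop encloses all of I_d, so B·2πr = μ₀ I_d and B = 2.01×10^-9 T.

2.01×10^-9 T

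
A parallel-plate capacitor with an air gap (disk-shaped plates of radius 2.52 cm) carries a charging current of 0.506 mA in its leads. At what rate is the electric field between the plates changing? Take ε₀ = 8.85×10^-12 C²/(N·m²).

By continuity, I_d in the gap equals the 0.506 mA flowing in the wire.
Since I_d = ε₀ A dE/dt, dE/dt = I_d/(ε₀A) = (5.06×10^-4)/((8.85×10^-12)(1.995×10^-3)) = 2.87×10^10 V/(m·s).

2.87×10^10 V/(m·s)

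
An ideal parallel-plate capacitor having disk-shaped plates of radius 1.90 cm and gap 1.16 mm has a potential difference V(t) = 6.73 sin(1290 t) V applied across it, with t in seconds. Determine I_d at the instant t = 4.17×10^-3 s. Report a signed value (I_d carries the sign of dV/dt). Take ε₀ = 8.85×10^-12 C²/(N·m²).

4.65×10^-8 A

dV/dt = (6.73)(1290)·cos(5.3793) = 5370 V/s.
I_d = C dV/dt with C = ε₀A/d = (8.85×10^-12)(1.134×10^-3)/(1.16×10^-3) = 8.652×10^-12 F, so I_d = (8.652×10^-12)(5370) = 4.65×10^-8 A.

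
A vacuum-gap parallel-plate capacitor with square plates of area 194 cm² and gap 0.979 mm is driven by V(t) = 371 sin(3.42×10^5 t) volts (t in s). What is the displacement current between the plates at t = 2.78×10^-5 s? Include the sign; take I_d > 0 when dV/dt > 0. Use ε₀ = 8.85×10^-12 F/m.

dE/dt = (V₀ω/d)·cos(ωt) with ωt = 9.5076 rad: (371)(3.42×10^5)(-0.9966)/(9.79×10^-4) = -1.292×10^11 V/(m·s).
I_d = ε₀ A dE/dt = (8.85×10^-12)(0.0194)(-1.292×10^11) = -0.0222 A.

-0.0222 A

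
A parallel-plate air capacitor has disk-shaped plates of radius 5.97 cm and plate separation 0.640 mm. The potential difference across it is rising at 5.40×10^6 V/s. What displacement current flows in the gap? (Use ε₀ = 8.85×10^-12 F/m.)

8.36×10^-4 A

C = ε₀A/d = (8.85×10^-12)(0.01120)/(6.40×10^-4) = 1.549×10^-10 F.
I_d = C dV/dt = (1.549×10^-10)(5.40×10^6) = 8.36×10^-4 A.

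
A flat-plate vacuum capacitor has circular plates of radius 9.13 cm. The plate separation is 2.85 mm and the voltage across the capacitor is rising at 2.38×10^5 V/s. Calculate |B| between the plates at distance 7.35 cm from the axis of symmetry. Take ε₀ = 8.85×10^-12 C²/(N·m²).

3.41×10^-11 T

dE/dt = (dV/dt)/d = 8.351×10^7 V/(m·s); I_d = ε₀(πR²)(dE/dt) = (8.85×10^-12)(0.02619)(8.351×10^7) = 1.936×10^-5 A.
For r < R the Ampère–Maxwell law gives B(2πr) = μ₀ I_d (r²/R²), so B = μ₀ I_d r/(2πR²) = (4π×10^-7)(1.936×10^-5)(0.0735)/(2π·0.0913²) = 3.41×10^-11 T.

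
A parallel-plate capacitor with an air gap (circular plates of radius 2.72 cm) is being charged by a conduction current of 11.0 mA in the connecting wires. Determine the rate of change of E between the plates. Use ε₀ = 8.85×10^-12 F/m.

5.35×10^11 V/(m·s)

The displacement current between the plates equals the conduction current, I_d = 11.0 mA.
Then dE/dt = I_d/(ε₀A) = 5.35×10^11 V/(m·s).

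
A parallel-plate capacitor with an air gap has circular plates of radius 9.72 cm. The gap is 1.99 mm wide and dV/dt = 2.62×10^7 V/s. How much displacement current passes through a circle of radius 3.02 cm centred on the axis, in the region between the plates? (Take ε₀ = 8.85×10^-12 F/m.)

With E = V/d, dE/dt = 1.317×10^10 V/(m·s) and πR² = 0.02968 m², giving I_d = ε₀ πR² dE/dt = 3.459×10^-3 A.
The field is uniform, so I_d,enc = I_d (r/R)² = (3.459×10^-3)(3.02/9.72)² = 3.34×10^-4 A.

3.34×10^-4 A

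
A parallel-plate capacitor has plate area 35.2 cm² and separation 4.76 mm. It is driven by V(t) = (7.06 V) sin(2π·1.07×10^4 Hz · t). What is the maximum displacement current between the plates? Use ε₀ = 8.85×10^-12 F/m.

(dE/dt)_max = V₀ω/d = 9.972×10^7 V/(m·s); ω = 2πf = 6.723×10^4 rad/s.
I_d,max = ε₀ A (dE/dt)_max = (8.85×10^-12)(3.52×10^-3)(9.972×10^7) = 3.11×10^-6 A.

3.11×10^-6 A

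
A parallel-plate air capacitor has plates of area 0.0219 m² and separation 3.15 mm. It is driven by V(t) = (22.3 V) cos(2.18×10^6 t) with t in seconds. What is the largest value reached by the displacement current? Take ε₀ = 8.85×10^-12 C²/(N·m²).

2.99×10^-3 A

(dE/dt)_max = V₀ω/d = 1.543×10^10 V/(m·s); ω = 2.18×10^6 rad/s.
I_d,max = ε₀ A (dE/dt)_max = (8.85×10^-12)(0.0219)(1.543×10^10) = 2.99×10^-3 A.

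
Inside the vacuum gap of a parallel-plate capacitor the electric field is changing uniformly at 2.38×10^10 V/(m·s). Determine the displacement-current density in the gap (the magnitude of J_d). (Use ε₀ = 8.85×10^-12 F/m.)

0.211 A/m²

J_d = ε₀ dE/dt = (8.85×10^-12)(2.38×10^10) = 0.211 A/m².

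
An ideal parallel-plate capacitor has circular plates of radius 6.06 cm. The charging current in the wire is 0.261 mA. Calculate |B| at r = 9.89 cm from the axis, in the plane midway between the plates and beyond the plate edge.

5.28×10^-10 T

Between the plates the displacement current equals the wire current: I_d = 0.261 mA = 2.61×10^-4 A.
With r > R the enclosed displacement current is the full I_d; B = μ₀ I_d / (2πr) = 5.28×10^-10 T.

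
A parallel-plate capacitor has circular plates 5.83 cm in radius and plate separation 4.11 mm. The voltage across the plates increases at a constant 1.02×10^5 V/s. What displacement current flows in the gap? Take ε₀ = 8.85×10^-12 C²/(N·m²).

E = V/d so dE/dt = (dV/dt)/d = 2.482×10^7 V/(m·s), and I_d = ε₀ A dE/dt = (8.85×10^-12)(0.01068)(2.482×10^7) = 2.35×10^-6 A.

2.35×10^-6 A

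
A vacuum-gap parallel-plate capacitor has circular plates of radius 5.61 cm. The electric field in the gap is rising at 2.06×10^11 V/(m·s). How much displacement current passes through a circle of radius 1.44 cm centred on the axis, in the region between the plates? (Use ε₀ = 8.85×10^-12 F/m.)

1.19×10^-3 A

I_d = ε₀ dΦ_E/dt = ε₀ πR² (dE/dt) = (8.85×10^-12)(9.887×10^-3)(2.06×10^11) = 0.01802 A through the full plate area.
Through an area πr² the displacement current is I_d·(πr²/πR²) = I_d (r/R)² = 1.19×10^-3 A.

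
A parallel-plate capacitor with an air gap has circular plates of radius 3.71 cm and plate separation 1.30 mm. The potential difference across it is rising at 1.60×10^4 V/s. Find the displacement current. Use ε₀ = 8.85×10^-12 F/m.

E = V/d so dE/dt = (dV/dt)/d = 1.231×10^7 V/(m·s), and I_d = ε₀ A dE/dt = (8.85×10^-12)(4.324×10^-3)(1.231×10^7) = 4.71×10^-7 A.

4.71×10^-7 A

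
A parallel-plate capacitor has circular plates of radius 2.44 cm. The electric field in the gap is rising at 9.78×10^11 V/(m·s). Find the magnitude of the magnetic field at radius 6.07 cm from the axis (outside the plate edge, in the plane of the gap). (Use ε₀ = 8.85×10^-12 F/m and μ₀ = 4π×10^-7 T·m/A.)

5.33×10^-8 T

I_d = ε₀ dΦ_E/dt = ε₀ πR² (dE/dt) = (8.85×10^-12)(1.870×10^-3)(9.78×10^11) = 0.01619 A through the full plate area.
Outside the plates the loop encloses all of I_d, so B·2πr = μ₀ I_d and B = 5.33×10^-8 T.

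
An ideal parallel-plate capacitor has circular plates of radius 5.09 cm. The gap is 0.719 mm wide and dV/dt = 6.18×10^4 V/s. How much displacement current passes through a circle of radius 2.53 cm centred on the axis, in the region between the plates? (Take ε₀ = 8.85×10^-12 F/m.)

1.53×10^-6 A

With E = V/d, dE/dt = 8.595×10^7 V/(m·s) and πR² = 8.139×10^-3 m², giving I_d = ε₀ πR² dE/dt = 6.191×10^-6 A.
Through an area πr² the displacement current is I_d·(πr²/πR²) = I_d (r/R)² = 1.53×10^-6 A.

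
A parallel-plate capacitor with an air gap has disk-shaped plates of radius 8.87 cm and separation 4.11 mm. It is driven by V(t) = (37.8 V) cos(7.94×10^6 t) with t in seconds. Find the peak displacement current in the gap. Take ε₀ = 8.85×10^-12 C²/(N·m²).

0.0160 A

(dE/dt)_max = V₀ω/d = 7.302×10^10 V/(m·s); ω = 7.94×10^6 rad/s.
I_d,max = ε₀ A (dE/dt)_max = (8.85×10^-12)(0.02472)(7.302×10^10) = 0.0160 A.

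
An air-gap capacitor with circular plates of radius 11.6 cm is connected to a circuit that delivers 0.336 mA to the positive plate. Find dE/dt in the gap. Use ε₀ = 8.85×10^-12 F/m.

8.98×10^8 V/(m·s)

Charge continuity gives I_d = I = 3.36×10^-4 A between the plates.
Inverting I_d = ε₀ A dE/dt gives dE/dt = 3.36×10^-4 / (8.85×10^-12 · 0.04227) = 8.98×10^8 V/(m·s).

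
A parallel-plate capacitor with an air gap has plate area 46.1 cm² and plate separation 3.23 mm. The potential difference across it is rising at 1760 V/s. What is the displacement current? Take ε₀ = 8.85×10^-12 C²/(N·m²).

2.22×10^-8 A

E = V/d so dE/dt = (dV/dt)/d = 5.449×10^5 V/(m·s), and I_d = ε₀ A dE/dt = (8.85×10^-12)(4.61×10^-3)(5.449×10^5) = 2.22×10^-8 A.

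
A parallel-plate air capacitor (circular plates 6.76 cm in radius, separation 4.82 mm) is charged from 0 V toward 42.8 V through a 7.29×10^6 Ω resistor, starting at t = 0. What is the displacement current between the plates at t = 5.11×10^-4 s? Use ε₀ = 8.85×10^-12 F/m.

With C = ε₀A/d = (8.85×10^-12)(0.01436)/(4.82×10^-3) = 2.637×10^-11 F, the time constant is τ = RC = 1.922×10^-4 s, so t/τ = 2.659 and e^(−t/τ) = 0.07002.
I_d = I_cond = (V₀/R) e^(−t/τ) = (5.871×10^-6)(0.07002) = 4.11×10^-7 A.

4.11×10^-7 A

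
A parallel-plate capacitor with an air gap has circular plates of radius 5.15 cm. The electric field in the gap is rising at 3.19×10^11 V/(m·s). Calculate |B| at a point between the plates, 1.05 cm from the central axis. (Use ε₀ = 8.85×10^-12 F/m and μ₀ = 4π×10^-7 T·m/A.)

Total displacement current: I_d = ε₀(πR²)(dE/dt) = (8.85×10^-12)(8.332×10^-3)(3.19×10^11) = 0.02352 A.
∮B·dl = μ₀ I_d,enc with I_d,enc = I_d r²/R² = 9.777×10^-4 A; so B = μ₀ I_d,enc/(2πr) = 1.86×10^-8 T.

1.86×10^-8 T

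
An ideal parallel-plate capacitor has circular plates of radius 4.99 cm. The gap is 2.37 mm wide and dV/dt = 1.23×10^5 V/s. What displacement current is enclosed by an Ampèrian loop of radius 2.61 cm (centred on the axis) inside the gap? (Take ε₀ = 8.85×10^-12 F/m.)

I_d = C dV/dt with C = ε₀πR²/d = 2.921×10^-11 F, so I_d = (2.921×10^-11)(1.23×10^5) = 3.593×10^-6 A.
Since J_d is uniform, the enclosed fraction is (r/R)² = 0.2736, giving I_d,enc = 9.83×10^-7 A.

9.83×10^-7 A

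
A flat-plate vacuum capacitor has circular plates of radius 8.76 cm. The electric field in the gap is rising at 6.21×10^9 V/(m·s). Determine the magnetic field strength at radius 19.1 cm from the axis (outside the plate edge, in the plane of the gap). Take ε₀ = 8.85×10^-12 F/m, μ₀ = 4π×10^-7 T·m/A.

Through the whole plate area (πR² = 0.02411 m²), I_d = ε₀ πR² dE/dt = 1.325×10^-3 A.
Outside the plates the loop encloses all of I_d, so B·2πr = μ₀ I_d and B = 1.39×10^-9 T.

1.39×10^-9 T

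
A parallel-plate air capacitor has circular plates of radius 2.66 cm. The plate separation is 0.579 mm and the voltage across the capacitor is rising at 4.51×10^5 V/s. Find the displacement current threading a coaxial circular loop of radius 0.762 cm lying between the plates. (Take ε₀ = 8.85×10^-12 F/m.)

dE/dt = (dV/dt)/d = 7.789×10^8 V/(m·s); I_d = ε₀(πR²)(dE/dt) = (8.85×10^-12)(2.223×10^-3)(7.789×10^8) = 1.532×10^-5 A.
Since J_d is uniform, the enclosed fraction is (r/R)² = 0.08206, giving I_d,enc = 1.26×10^-6 A.

1.26×10^-6 A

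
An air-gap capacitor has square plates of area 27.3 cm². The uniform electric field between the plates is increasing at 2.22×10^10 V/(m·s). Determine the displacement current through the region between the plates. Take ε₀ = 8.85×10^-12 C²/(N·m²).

5.36×10^-4 A

I_d = ε₀ A (dE/dt) = (8.85×10^-12)(2.73×10^-3 m²)(2.22×10^10) = 5.36×10^-4 A.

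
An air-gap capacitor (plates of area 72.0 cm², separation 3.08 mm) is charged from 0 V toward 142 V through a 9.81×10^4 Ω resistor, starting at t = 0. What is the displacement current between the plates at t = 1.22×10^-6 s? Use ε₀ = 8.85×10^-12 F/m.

7.94×10^-4 A

With C = ε₀A/d = (8.85×10^-12)(7.20×10^-3)/(3.08×10^-3) = 2.069×10^-11 F, the time constant is τ = RC = 2.030×10^-6 s, so t/τ = 0.6010 and e^(−t/τ) = 0.5483.
I_d = I_cond = (V₀/R) e^(−t/τ) = (1.448×10^-3)(0.5483) = 7.94×10^-4 A.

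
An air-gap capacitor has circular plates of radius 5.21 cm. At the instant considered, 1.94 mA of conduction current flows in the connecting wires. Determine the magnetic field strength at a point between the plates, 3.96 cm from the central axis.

5.66×10^-9 T

No conduction current crosses the gap, so I_d there equals the 1.94×10^-3 A in the leads.
An Ampèrian loop of radius r encloses a fraction (r/R)² of I_d. Then B·2πr = μ₀ I_d (r/R)², giving B = μ₀ I_d r/(2πR²) = 5.66×10^-9 T.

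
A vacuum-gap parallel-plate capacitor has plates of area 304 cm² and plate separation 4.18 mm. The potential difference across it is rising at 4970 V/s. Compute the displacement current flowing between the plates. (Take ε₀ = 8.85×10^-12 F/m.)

3.20×10^-7 A

The field between the plates is E = V/d, so dE/dt = (4970)/(4.18×10^-3 m) = 1.189×10^6 V/(m·s).
I_d = ε₀ A (dE/dt) = (8.85×10^-12)(0.0304)(1.189×10^6) = 3.20×10^-7 A.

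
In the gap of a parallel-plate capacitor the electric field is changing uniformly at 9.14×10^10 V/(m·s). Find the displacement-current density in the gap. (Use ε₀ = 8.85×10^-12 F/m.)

0.809 A/m²

J_d = ε₀ ∂E/∂t, so J_d = 0.809 A/m².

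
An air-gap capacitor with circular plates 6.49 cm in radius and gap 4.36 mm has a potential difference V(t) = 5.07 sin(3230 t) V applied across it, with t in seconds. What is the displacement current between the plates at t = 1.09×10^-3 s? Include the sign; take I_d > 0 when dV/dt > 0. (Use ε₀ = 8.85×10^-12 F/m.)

-4.09×10^-7 A

dE/dt = (V₀ω/d)·cos(ωt) with ωt = 3.5207 rad: (5.07)(3230)(-0.9290)/(4.36×10^-3) = -3.489×10^6 V/(m·s).
I_d = ε₀ A dE/dt = (8.85×10^-12)(0.01323)(-3.489×10^6) = -4.09×10^-7 A.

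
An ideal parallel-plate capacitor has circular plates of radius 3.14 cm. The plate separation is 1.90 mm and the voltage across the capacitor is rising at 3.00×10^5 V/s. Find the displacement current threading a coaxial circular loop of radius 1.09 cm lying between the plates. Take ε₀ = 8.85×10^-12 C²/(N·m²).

5.22×10^-7 A

dE/dt = (dV/dt)/d = 1.579×10^8 V/(m·s); I_d = ε₀(πR²)(dE/dt) = (8.85×10^-12)(3.097×10^-3)(1.579×10^8) = 4.328×10^-6 A.
Through an area πr² the displacement current is I_d·(πr²/πR²) = I_d (r/R)² = 5.22×10^-7 A.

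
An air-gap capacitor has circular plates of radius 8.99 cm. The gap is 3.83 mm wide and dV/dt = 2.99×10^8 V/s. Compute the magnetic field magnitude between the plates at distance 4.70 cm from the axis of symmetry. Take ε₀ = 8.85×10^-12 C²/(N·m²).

dE/dt = (dV/dt)/d = 7.807×10^10 V/(m·s); I_d = ε₀(πR²)(dE/dt) = (8.85×10^-12)(0.02539)(7.807×10^10) = 0.01754 A.
An Ampèrian loop of radius r encloses a fraction (r/R)² of I_d. Then B·2πr = μ₀ I_d (r/R)², giving B = μ₀ I_d r/(2πR²) = 2.04×10^-8 T.

2.04×10^-8 T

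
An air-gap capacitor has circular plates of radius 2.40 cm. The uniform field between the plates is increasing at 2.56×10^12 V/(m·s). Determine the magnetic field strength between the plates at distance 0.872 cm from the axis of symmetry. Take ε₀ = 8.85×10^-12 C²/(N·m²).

Through the whole plate area (πR² = 1.810×10^-3 m²), I_d = ε₀ πR² dE/dt = 0.04101 A.
An Ampèrian loop of radius r encloses a fraction (r/R)² of I_d. Then B·2πr = μ₀ I_d (r/R)², giving B = μ₀ I_d r/(2πR²) = 1.24×10^-7 T.

1.24×10^-7 T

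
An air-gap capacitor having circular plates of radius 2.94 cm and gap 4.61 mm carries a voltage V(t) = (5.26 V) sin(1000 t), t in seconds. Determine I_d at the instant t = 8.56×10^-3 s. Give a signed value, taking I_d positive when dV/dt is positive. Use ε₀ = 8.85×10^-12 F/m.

-1.78×10^-8 A

dE/dt = (V₀ω/d)·cos(ωt) with ωt = 8.56 rad: (5.26)(1000)(-0.6488)/(4.61×10^-3) = -7.403×10^5 V/(m·s).
I_d = ε₀ A dE/dt = (8.85×10^-12)(2.715×10^-3)(-7.403×10^5) = -1.78×10^-8 A.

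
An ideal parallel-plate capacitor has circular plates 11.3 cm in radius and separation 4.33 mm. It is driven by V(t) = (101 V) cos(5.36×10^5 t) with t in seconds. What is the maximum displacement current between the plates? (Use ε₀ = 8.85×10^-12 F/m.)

4.44×10^-3 A

The displacement current equals the conduction current C dV/dt, which peaks at C V₀ ω.
With C = ε₀A/d = (8.85×10^-12)(0.04011)/(4.33×10^-3) = 8.198×10^-11 F and ω = 5.36×10^5 rad/s, I_d,max = (8.198×10^-11)(101)(5.36×10^5) = 4.44×10^-3 A.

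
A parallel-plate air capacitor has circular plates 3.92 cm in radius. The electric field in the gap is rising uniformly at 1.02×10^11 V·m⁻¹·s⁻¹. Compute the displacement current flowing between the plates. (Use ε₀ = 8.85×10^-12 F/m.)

4.36×10^-3 A

I_d = ε₀ A (dE/dt) = (8.85×10^-12)(4.827×10^-3 m²)(1.02×10^11) = 4.36×10^-3 A.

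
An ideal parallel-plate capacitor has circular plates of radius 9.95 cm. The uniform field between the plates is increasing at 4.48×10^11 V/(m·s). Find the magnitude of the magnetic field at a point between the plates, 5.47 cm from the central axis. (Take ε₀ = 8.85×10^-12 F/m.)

1.36×10^-7 T

I_d = ε₀ dΦ_E/dt = ε₀ πR² (dE/dt) = (8.85×10^-12)(0.03110)(4.48×10^11) = 0.1233 A through the full plate area.
For r < R the Ampère–Maxwell law gives B(2πr) = μ₀ I_d (r²/R²), so B = μ₀ I_d r/(2πR²) = (4π×10^-7)(0.1233)(0.0547)/(2π·0.0995²) = 1.36×10^-7 T.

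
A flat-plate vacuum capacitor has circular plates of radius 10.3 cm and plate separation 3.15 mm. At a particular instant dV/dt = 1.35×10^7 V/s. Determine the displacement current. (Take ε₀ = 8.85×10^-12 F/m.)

1.26×10^-3 A

The displacement current equals the charging current C dV/dt. With C = ε₀A/d = (8.85×10^-12)(0.03333)/(3.15×10^-3) = 9.364×10^-11 F, I_d = (9.364×10^-11)(1.35×10^7) = 1.26×10^-3 A.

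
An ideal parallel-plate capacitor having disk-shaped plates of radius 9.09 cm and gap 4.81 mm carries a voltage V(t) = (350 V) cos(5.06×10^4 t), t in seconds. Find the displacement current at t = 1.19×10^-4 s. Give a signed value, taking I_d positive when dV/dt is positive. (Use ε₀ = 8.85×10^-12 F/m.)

2.19×10^-4 A

dV/dt = (350)(5.06×10^4)·−sin(6.0214) = 4.583×10^6 V/s.
I_d = C dV/dt with C = ε₀A/d = (8.85×10^-12)(0.02596)/(4.81×10^-3) = 4.776×10^-11 F, so I_d = (4.776×10^-11)(4.583×10^6) = 2.19×10^-4 A.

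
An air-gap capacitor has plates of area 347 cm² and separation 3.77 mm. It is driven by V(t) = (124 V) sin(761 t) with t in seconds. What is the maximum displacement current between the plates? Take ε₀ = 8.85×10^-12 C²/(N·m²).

7.69×10^-6 A

The displacement current equals the conduction current C dV/dt, which peaks at C V₀ ω.
With C = ε₀A/d = (8.85×10^-12)(0.0347)/(3.77×10^-3) = 8.146×10^-11 F and ω = 761 rad/s, I_d,max = (8.146×10^-11)(124)(761) = 7.69×10^-6 A.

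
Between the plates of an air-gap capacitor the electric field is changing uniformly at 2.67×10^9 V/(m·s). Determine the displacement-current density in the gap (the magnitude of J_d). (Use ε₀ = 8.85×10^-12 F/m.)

J_d = ε₀ dE/dt = (8.85×10^-12)(2.67×10^9) = 0.0236 A/m².

0.0236 A/m²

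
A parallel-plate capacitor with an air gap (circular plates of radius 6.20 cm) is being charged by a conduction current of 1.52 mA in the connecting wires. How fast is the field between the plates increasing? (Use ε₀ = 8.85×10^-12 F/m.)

Charge continuity gives I_d = I = 1.52×10^-3 A between the plates.
Inverting I_d = ε₀ A dE/dt gives dE/dt = 1.52×10^-3 / (8.85×10^-12 · 0.01208) = 1.42×10^10 V/(m·s).

1.42×10^10 V/(m·s)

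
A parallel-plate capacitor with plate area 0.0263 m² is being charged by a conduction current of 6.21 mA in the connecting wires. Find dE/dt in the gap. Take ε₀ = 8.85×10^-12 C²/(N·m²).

Charge continuity gives I_d = I = 6.21×10^-3 A between the plates.
Since I_d = ε₀ A dE/dt, dE/dt = I_d/(ε₀A) = (6.21×10^-3)/((8.85×10^-12)(0.0263)) = 2.67×10^10 V/(m·s).

2.67×10^10 V/(m·s)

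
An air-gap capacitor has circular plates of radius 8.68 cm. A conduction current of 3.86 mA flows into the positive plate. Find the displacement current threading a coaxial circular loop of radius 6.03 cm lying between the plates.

1.86×10^-3 A

Between the plates the displacement current equals the wire current: I_d = 3.86 mA = 3.86×10^-3 A.
The field is uniform, so I_d,enc = I_d (r/R)² = (3.86×10^-3)(6.03/8.68)² = 1.86×10^-3 A.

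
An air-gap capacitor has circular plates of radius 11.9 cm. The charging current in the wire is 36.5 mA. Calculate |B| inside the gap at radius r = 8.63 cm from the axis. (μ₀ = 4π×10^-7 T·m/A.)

By continuity the displacement current in the gap matches the conduction current: I_d = 0.0365 A.
For r < R the Ampère–Maxwell law gives B(2πr) = μ₀ I_d (r²/R²), so B = μ₀ I_d r/(2πR²) = (4π×10^-7)(0.0365)(0.0863)/(2π·0.119²) = 4.45×10^-8 T.

4.45×10^-8 T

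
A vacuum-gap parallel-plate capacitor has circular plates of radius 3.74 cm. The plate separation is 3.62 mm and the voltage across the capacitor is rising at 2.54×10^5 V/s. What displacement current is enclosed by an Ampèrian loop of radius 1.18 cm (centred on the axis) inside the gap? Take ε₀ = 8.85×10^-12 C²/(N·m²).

2.72×10^-7 A

I_d = C dV/dt with C = ε₀πR²/d = 1.074×10^-11 F, so I_d = (1.074×10^-11)(2.54×10^5) = 2.728×10^-6 A.
Since J_d is uniform, the enclosed fraction is (r/R)² = 0.09955, giving I_d,enc = 2.72×10^-7 A.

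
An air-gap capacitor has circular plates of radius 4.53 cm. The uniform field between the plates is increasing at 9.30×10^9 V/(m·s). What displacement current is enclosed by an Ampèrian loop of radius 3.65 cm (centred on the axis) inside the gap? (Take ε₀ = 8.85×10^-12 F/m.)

3.44×10^-4 A

I_d = ε₀ dΦ_E/dt = ε₀ πR² (dE/dt) = (8.85×10^-12)(6.447×10^-3)(9.30×10^9) = 5.306×10^-4 A through the full plate area.
The field is uniform, so I_d,enc = I_d (r/R)² = (5.306×10^-4)(3.65/4.53)² = 3.44×10^-4 A.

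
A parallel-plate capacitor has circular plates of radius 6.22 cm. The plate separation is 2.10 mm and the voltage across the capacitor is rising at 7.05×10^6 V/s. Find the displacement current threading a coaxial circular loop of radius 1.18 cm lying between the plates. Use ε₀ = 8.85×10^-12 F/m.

1.30×10^-5 A

I_d = C dV/dt with C = ε₀πR²/d = 5.120×10^-11 F, so I_d = (5.120×10^-11)(7.05×10^6) = 3.610×10^-4 A.
Since J_d is uniform, the enclosed fraction is (r/R)² = 0.03599, giving I_d,enc = 1.30×10^-5 A.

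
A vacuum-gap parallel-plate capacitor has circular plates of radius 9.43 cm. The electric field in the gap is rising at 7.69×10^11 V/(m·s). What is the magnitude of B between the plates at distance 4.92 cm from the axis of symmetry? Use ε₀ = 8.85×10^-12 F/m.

2.10×10^-7 T

I_d = ε₀ dΦ_E/dt = ε₀ πR² (dE/dt) = (8.85×10^-12)(0.02794)(7.69×10^11) = 0.1901 A through the full plate area.
An Ampèrian loop of radius r encloses a fraction (r/R)² of I_d. Then B·2πr = μ₀ I_d (r/R)², giving B = μ₀ I_d r/(2πR²) = 2.10×10^-7 T.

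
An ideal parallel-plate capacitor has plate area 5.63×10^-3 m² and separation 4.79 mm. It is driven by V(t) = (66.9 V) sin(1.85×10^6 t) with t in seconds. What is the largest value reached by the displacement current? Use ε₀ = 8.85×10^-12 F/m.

(dE/dt)_max = V₀ω/d = 2.584×10^10 V/(m·s); ω = 1.85×10^6 rad/s.
I_d,max = ε₀ A (dE/dt)_max = (8.85×10^-12)(5.63×10^-3)(2.584×10^10) = 1.29×10^-3 A.

1.29×10^-3 A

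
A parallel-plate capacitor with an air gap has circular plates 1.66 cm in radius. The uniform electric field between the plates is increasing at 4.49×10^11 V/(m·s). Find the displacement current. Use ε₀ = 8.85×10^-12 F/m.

3.44×10^-3 A

The displacement current is ε₀ times dΦ_E/dt = ε₀ A dE/dt = (8.85×10^-12)(8.657×10^-4)(4.49×10^11) = 3.44×10^-3 A.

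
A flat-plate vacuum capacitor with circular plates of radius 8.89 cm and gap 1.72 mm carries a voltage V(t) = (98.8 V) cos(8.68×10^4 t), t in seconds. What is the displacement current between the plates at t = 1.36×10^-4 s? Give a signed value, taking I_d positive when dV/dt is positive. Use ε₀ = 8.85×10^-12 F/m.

dV/dt = (98.8)(8.68×10^4)·−sin(11.8048) = 5.918×10^6 V/s.
I_d = C dV/dt with C = ε₀A/d = (8.85×10^-12)(0.02483)/(1.72×10^-3) = 1.278×10^-10 F, so I_d = (1.278×10^-10)(5.918×10^6) = 7.56×10^-4 A.

7.56×10^-4 A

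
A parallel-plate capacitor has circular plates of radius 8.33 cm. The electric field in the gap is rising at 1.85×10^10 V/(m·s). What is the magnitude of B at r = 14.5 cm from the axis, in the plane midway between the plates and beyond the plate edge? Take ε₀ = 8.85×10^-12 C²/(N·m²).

4.92×10^-9 T

I_d = ε₀ dΦ_E/dt = ε₀ πR² (dE/dt) = (8.85×10^-12)(0.02180)(1.85×10^10) = 3.569×10^-3 A through the full plate area.
For r ≥ R the full I_d is enclosed: B = μ₀ I_d/(2πr) = (4π×10^-7)(3.569×10^-3)/(2π·0.145) = 4.92×10^-9 T.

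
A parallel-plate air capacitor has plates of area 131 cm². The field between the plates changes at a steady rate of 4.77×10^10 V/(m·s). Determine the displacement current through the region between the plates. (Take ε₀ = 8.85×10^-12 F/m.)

5.53×10^-3 A

I_d = ε₀ A (dE/dt) = (8.85×10^-12)(0.0131 m²)(4.77×10^10) = 5.53×10^-3 A.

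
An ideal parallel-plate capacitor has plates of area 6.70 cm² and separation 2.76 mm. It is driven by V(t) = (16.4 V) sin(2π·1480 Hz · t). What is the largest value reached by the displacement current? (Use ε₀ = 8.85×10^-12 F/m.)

C = ε₀A/d = (8.85×10^-12)(6.70×10^-4)/(2.76×10^-3) = 2.148×10^-12 F; ω = 2πf = 9299 rad/s.
I_d = C dV/dt, so |I_d|_max = C V₀ ω = (2.148×10^-12)(16.4)(9299) = 3.28×10^-7 A.

3.28×10^-7 A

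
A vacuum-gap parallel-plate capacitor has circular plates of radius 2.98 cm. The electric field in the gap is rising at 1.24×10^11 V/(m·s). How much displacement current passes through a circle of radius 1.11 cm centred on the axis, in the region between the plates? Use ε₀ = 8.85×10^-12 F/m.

Total displacement current: I_d = ε₀(πR²)(dE/dt) = (8.85×10^-12)(2.790×10^-3)(1.24×10^11) = 3.062×10^-3 A.
The field is uniform, so I_d,enc = I_d (r/R)² = (3.062×10^-3)(1.11/2.98)² = 4.25×10^-4 A.

4.25×10^-4 A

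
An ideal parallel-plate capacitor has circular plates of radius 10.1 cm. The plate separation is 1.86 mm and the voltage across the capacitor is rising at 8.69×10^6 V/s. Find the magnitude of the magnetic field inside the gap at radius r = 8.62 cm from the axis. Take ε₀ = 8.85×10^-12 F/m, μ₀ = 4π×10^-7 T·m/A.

dE/dt = (dV/dt)/d = 4.672×10^9 V/(m·s); I_d = ε₀(πR²)(dE/dt) = (8.85×10^-12)(0.03205)(4.672×10^9) = 1.325×10^-3 A.
An Ampèrian loop of radius r encloses a fraction (r/R)² of I_d. Then B·2πr = μ₀ I_d (r/R)², giving B = μ₀ I_d r/(2πR²) = 2.24×10^-9 T.

2.24×10^-9 T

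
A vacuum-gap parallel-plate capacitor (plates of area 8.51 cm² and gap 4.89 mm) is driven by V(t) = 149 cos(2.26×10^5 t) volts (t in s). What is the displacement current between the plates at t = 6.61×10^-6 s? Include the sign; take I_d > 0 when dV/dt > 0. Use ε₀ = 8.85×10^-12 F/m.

dV/dt = (149)(2.26×10^5)·−sin(1.49386) = -3.357×10^7 V/s.
I_d = C dV/dt with C = ε₀A/d = (8.85×10^-12)(8.51×10^-4)/(4.89×10^-3) = 1.540×10^-12 F, so I_d = (1.540×10^-12)(-3.357×10^7) = -5.17×10^-5 A.

-5.17×10^-5 A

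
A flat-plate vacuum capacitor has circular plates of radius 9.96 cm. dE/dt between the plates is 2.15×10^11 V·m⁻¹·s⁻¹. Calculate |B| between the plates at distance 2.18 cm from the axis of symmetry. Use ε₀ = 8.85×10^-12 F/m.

I_d = ε₀ dΦ_E/dt = ε₀ πR² (dE/dt) = (8.85×10^-12)(0.03117)(2.15×10^11) = 0.05931 A through the full plate area.
∮B·dl = μ₀ I_d,enc with I_d,enc = I_d r²/R² = 2.841×10^-3 A; so B = μ₀ I_d,enc/(2πr) = 2.61×10^-8 T.

2.61×10^-8 T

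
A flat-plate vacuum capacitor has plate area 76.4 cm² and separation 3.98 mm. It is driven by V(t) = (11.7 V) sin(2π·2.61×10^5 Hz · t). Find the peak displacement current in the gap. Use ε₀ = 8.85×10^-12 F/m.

3.26×10^-4 A

The displacement current equals the conduction current C dV/dt, which peaks at C V₀ ω.
With C = ε₀A/d = (8.85×10^-12)(7.64×10^-3)/(3.98×10^-3) = 1.699×10^-11 F and ω = 2πf = 1.640×10^6 rad/s, I_d,max = (1.699×10^-11)(11.7)(1.640×10^6) = 3.26×10^-4 A.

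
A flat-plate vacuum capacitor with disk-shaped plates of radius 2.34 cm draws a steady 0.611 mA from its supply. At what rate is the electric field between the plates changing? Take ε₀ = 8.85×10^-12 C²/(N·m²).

By continuity, I_d in the gap equals the 0.611 mA flowing in the wire.
Since I_d = ε₀ A dE/dt, dE/dt = I_d/(ε₀A) = (6.11×10^-4)/((8.85×10^-12)(1.720×10^-3)) = 4.01×10^10 V/(m·s).

4.01×10^10 V/(m·s)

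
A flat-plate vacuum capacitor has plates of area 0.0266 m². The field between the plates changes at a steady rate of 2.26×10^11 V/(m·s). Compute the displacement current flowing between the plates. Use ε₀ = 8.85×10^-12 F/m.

0.0532 A

With a uniform field, Φ_E = EA, so I_d = ε₀ A dE/dt = 0.0532 A.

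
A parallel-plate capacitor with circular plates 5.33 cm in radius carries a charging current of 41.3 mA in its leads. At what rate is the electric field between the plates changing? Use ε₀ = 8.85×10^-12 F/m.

5.23×10^11 V/(m·s)

By continuity, I_d in the gap equals the 41.3 mA flowing in the wire.
Since I_d = ε₀ A dE/dt, dE/dt = I_d/(ε₀A) = (0.0413)/((8.85×10^-12)(8.925×10^-3)) = 5.23×10^11 V/(m·s).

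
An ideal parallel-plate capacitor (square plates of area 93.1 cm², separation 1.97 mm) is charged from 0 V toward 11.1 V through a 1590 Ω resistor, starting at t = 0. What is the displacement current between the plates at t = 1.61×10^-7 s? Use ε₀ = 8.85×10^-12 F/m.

6.20×10^-4 A

C = ε₀A/d = (8.85×10^-12)(9.31×10^-3)/(1.97×10^-3) = 4.182×10^-11 F, so τ = RC = 6.649×10^-8 s.
The conduction current is I(t) = (V₀/R) e^(−t/τ), and the displacement current between the plates equals it.
t/τ = 2.421; I_d = (11.1/1590) · e^(−2.421) = (6.981×10^-3)(0.08883) = 6.20×10^-4 A.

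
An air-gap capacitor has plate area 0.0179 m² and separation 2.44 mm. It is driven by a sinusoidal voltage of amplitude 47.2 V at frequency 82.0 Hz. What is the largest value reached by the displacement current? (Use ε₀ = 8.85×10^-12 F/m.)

(dE/dt)_max = V₀ω/d = 9.966×10^6 V/(m·s); ω = 2πf = 515.2 rad/s.
I_d,max = ε₀ A (dE/dt)_max = (8.85×10^-12)(0.0179)(9.966×10^6) = 1.58×10^-6 A.

1.58×10^-6 A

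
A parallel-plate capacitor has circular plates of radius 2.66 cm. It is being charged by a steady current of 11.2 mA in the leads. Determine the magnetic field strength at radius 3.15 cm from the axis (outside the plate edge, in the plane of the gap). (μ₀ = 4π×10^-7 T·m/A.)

By continuity the displacement current in the gap matches the conduction current: I_d = 0.0112 A.
For r ≥ R the full I_d is enclosed: B = μ₀ I_d/(2πr) = (4π×10^-7)(0.0112)/(2π·0.0315) = 7.11×10^-8 T.

7.11×10^-8 T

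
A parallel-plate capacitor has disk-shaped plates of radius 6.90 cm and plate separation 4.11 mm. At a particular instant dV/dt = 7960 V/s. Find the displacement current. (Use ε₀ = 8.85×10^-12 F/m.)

The displacement current equals the charging current C dV/dt. With C = ε₀A/d = (8.85×10^-12)(0.01496)/(4.11×10^-3) = 3.221×10^-11 F, I_d = (3.221×10^-11)(7960) = 2.56×10^-7 A.

2.56×10^-7 A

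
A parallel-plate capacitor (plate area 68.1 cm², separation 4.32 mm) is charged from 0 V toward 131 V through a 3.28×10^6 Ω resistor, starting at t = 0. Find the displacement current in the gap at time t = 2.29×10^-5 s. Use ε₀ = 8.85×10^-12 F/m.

2.42×10^-5 A

C = ε₀A/d = (8.85×10^-12)(6.81×10^-3)/(4.32×10^-3) = 1.395×10^-11 F and τ = RC = 4.576×10^-5 s. I_d in the gap equals the RC charging current.
I_d(t) = (V₀/R) e^(−t/τ) = 3.994×10^-5 · e^(−0.5004) = 2.42×10^-5 A.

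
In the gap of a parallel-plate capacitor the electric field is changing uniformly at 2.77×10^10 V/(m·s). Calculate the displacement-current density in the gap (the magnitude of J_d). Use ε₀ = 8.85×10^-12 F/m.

0.245 A/m²

J_d = ε₀ ∂E/∂t, so J_d = 0.245 A/m².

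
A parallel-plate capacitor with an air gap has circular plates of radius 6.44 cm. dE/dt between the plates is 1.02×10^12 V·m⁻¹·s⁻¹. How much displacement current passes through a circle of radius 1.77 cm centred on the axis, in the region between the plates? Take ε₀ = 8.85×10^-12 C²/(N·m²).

8.88×10^-3 A

I_d = ε₀ dΦ_E/dt = ε₀ πR² (dE/dt) = (8.85×10^-12)(0.01303)(1.02×10^12) = 0.1176 A through the full plate area.
Since J_d is uniform, the enclosed fraction is (r/R)² = 0.07554, giving I_d,enc = 8.88×10^-3 A.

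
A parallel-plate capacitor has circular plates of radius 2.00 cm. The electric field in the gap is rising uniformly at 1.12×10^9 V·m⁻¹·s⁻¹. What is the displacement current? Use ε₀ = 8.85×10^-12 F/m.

1.25×10^-5 A

I_d = ε₀ A (dE/dt) = (8.85×10^-12)(1.257×10^-3 m²)(1.12×10^9) = 1.25×10^-5 A.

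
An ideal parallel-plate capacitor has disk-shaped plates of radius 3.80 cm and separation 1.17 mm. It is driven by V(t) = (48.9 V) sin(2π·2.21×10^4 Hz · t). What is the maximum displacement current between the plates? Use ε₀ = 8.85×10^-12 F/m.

2.33×10^-4 A

(dE/dt)_max = V₀ω/d = 5.805×10^9 V/(m·s); ω = 2πf = 1.389×10^5 rad/s.
I_d,max = ε₀ A (dE/dt)_max = (8.85×10^-12)(4.536×10^-3)(5.805×10^9) = 2.33×10^-4 A.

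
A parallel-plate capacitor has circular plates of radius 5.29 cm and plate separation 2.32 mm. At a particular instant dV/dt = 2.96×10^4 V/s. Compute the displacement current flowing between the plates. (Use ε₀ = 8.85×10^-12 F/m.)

9.93×10^-7 A

The field between the plates is E = V/d, so dE/dt = (2.96×10^4)/(2.32×10^-3 m) = 1.276×10^7 V/(m·s).
I_d = ε₀ A (dE/dt) = (8.85×10^-12)(8.791×10^-3)(1.276×10^7) = 9.93×10^-7 A.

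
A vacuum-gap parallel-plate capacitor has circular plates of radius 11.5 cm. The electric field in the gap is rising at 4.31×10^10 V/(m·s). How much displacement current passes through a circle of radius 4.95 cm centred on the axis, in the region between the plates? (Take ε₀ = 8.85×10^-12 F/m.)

Total displacement current: I_d = ε₀(πR²)(dE/dt) = (8.85×10^-12)(0.04155)(4.31×10^10) = 0.01585 A.
Through an area πr² the displacement current is I_d·(πr²/πR²) = I_d (r/R)² = 2.94×10^-3 A.

2.94×10^-3 A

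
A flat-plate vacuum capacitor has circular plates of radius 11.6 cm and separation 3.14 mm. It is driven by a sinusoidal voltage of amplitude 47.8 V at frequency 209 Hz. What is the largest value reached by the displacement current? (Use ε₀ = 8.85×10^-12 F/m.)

(dE/dt)_max = V₀ω/d = 1.999×10^7 V/(m·s); ω = 2πf = 1313 rad/s.
I_d,max = ε₀ A (dE/dt)_max = (8.85×10^-12)(0.04227)(1.999×10^7) = 7.48×10^-6 A.

7.48×10^-6 A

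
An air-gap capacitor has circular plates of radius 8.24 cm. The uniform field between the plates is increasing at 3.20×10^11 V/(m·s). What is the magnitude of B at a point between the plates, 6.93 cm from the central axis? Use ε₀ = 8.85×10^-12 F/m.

1.23×10^-7 T

Through the whole plate area (πR² = 0.02133 m²), I_d = ε₀ πR² dE/dt = 0.06041 A.
∮B·dl = μ₀ I_d,enc with I_d,enc = I_d r²/R² = 0.04273 A; so B = μ₀ I_d,enc/(2πr) = 1.23×10^-7 T.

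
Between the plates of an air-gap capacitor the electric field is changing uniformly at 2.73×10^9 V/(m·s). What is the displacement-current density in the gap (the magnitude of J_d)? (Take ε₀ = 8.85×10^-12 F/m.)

J_d = ε₀ ∂E/∂t, so J_d = 0.0242 A/m².

0.0242 A/m²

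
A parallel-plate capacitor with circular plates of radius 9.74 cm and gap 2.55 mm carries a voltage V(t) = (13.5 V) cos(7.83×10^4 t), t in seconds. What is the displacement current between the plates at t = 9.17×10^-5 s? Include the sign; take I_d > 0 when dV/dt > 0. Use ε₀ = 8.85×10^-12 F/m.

dV/dt = (13.5)(7.83×10^4)·−sin(7.18011) = -8.260×10^5 V/s.
I_d = C dV/dt with C = ε₀A/d = (8.85×10^-12)(0.02980)/(2.55×10^-3) = 1.034×10^-10 F, so I_d = (1.034×10^-10)(-8.260×10^5) = -8.54×10^-5 A.

-8.54×10^-5 A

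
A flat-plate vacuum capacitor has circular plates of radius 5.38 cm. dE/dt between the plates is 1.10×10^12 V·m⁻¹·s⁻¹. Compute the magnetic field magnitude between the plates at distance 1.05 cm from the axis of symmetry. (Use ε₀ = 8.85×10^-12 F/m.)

6.42×10^-8 T

Through the whole plate area (πR² = 9.093×10^-3 m²), I_d = ε₀ πR² dE/dt = 0.08852 A.
For r < R the Ampère–Maxwell law gives B(2πr) = μ₀ I_d (r²/R²), so B = μ₀ I_d r/(2πR²) = (4π×10^-7)(0.08852)(0.0105)/(2π·0.0538²) = 6.42×10^-8 T.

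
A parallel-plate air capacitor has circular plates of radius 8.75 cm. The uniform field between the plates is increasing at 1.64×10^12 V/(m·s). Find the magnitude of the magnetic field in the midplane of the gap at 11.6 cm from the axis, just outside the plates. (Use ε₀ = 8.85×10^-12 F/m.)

I_d = ε₀ dΦ_E/dt = ε₀ πR² (dE/dt) = (8.85×10^-12)(0.02405)(1.64×10^12) = 0.3491 A through the full plate area.
With r > R the enclosed displacement current is the full I_d; B = μ₀ I_d / (2πr) = 6.02×10^-7 T.

6.02×10^-7 T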